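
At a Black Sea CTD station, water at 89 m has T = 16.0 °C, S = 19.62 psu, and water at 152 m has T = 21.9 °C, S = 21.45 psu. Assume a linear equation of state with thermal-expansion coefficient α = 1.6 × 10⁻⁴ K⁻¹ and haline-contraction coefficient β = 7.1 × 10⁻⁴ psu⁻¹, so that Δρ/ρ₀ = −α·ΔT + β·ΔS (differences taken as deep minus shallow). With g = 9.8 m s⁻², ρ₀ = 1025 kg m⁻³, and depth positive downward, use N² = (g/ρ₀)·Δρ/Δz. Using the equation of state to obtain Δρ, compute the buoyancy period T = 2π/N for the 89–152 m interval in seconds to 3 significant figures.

845 s

ΔT = +5.9 K, ΔS = +1.83 psu (deep − shallow).
Δρ/ρ₀ = −αΔT + βΔS = -9.44 × 10⁻⁴ + 1.2993 × 10⁻³ = 3.553 × 10⁻⁴, so Δρ ≈ 0.3642 kg m⁻³.
N² = (g/ρ₀)·Δρ/Δz = g·(Δρ/ρ₀)/Δz = 9.8 × 3.553 × 10⁻⁴ / 63 = 5.5269 × 10⁻⁵ s⁻².
N = √(5.5269 × 10⁻⁵) = 7.4343 × 10⁻³ rad s⁻¹ → T = 2π/N = 845.16 s ≈ 845 s.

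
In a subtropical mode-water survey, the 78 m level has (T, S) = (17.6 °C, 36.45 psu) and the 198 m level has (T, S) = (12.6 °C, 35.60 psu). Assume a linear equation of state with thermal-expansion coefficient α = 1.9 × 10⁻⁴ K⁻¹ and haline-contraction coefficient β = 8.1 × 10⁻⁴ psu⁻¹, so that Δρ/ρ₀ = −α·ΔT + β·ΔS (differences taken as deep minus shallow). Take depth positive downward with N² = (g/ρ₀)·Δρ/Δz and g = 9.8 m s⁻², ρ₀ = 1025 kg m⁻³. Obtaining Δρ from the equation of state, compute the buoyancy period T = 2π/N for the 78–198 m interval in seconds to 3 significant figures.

ΔT = -5.0 K, ΔS = -0.85 psu (deep − shallow).
Δρ/ρ₀ = −αΔT + βΔS = 9.50 × 10⁻⁴ − 6.885 × 10⁻⁴ = 2.615 × 10⁻⁴, so Δρ ≈ 0.2680 kg m⁻³.
N² = (g/ρ₀)·Δρ/Δz = g·(Δρ/ρ₀)/Δz = 9.8 × 2.615 × 10⁻⁴ / 120 = 2.1356 × 10⁻⁵ s⁻².
N = √(2.1356 × 10⁻⁵) = 4.6213 × 10⁻³ rad s⁻¹ → T = 2π/N = 1.3596 × 10³ s ≈ 1.36 × 10³ s.

1.36 × 10³ s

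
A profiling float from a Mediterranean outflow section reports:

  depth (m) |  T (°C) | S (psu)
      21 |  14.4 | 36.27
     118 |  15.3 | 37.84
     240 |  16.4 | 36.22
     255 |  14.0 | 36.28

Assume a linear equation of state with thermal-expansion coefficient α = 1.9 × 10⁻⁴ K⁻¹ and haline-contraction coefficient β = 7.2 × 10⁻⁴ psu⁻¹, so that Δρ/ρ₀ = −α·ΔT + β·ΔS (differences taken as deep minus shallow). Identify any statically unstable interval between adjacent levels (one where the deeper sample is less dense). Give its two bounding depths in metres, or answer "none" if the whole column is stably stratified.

118–240 m

Evaluate Δρ/ρ₀ = −αΔT + βΔS across each adjacent pair:
  21–118 m: −αΔT+βΔS = −(1.9 × 10⁻⁴)(+0.9)+(7.2 × 10⁻⁴)(+1.57) = 9.6 × 10⁻⁴ → stable
  118–240 m: −αΔT+βΔS = −(1.9 × 10⁻⁴)(+1.1)+(7.2 × 10⁻⁴)(-1.62) = -1.4 × 10⁻³ → UNSTABLE
  240–255 m: −αΔT+βΔS = −(1.9 × 10⁻⁴)(-2.4)+(7.2 × 10⁻⁴)(+0.06) = 5.0 × 10⁻⁴ → stable
The 118–240 m interval has Δρ < 0: lighter water underlies denser water.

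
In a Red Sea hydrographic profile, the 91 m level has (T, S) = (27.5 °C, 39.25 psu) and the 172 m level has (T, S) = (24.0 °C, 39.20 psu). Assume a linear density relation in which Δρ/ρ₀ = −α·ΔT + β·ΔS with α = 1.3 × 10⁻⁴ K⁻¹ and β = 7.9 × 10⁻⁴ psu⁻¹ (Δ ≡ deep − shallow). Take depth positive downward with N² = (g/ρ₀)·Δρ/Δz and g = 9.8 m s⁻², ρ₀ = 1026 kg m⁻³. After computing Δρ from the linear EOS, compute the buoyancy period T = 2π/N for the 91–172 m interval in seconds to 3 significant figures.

886 s

ΔT = -3.5 K, ΔS = -0.05 psu (deep − shallow).
Δρ/ρ₀ = −αΔT + βΔS = 4.55 × 10⁻⁴ − 3.95 × 10⁻⁵ = 4.155 × 10⁻⁴, so Δρ ≈ 0.4263 kg m⁻³.
N² = (g/ρ₀)·Δρ/Δz = g·(Δρ/ρ₀)/Δz = 9.8 × 4.155 × 10⁻⁴ / 81 = 5.0270 × 10⁻⁵ s⁻².
N = √(5.0270 × 10⁻⁵) = 7.0901 × 10⁻³ rad s⁻¹ → T = 2π/N = 886.19 s ≈ 886 s.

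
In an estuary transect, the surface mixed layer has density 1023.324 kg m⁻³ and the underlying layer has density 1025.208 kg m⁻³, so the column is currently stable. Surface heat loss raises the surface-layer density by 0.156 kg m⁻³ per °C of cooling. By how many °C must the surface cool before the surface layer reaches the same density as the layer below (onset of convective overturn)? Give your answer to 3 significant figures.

Density deficit of the surface layer: 1025.208 − 1023.324 = 1.884 kg m⁻³.
Required change = 1.884 / 0.156 = 12.1 °C.

12.1 °C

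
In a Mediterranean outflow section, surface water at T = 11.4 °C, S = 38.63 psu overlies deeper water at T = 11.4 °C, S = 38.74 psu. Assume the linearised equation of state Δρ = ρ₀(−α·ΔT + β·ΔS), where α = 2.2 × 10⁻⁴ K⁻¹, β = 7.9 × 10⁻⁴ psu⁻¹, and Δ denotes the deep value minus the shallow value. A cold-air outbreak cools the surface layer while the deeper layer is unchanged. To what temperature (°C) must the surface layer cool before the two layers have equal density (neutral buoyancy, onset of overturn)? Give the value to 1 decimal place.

Neutral buoyancy requires Δρ = 0, i.e. −α(T_deep − T_surf′) + β(S_deep − S_surf) = 0.
T_surf′ = T_deep − (β/α)·ΔS = 11.4 − (7.9 × 10⁻⁴/2.2 × 10⁻⁴)·(+0.11) = 11.005 °C.
Cooling required: 11.4 − (11.005) = 0.395 °C.

11.0 °C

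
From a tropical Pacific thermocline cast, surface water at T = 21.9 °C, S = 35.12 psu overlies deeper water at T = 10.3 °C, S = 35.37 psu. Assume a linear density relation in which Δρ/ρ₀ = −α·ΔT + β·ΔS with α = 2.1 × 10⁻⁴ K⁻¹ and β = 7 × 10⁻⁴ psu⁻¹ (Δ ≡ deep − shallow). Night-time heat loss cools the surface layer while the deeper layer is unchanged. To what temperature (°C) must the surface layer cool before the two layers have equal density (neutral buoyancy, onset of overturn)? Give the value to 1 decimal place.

9.5 °C

Neutral buoyancy requires Δρ = 0, i.e. −α(T_deep − T_surf′) + β(S_deep − S_surf) = 0.
T_surf′ = T_deep − (β/α)·ΔS = 10.3 − (7 × 10⁻⁴/2.1 × 10⁻⁴)·(+0.25) = 9.467 °C.
Cooling required: 21.9 − (9.467) = 12.433 °C.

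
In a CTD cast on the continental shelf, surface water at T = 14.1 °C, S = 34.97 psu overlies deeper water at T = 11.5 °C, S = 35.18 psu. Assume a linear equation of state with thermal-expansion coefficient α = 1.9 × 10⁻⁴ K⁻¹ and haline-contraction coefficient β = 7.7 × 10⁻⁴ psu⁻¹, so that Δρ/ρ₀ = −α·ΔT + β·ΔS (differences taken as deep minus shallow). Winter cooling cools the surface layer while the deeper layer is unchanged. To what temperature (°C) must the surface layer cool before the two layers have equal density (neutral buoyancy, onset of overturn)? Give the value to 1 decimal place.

10.6 °C

Neutral buoyancy requires Δρ = 0, i.e. −α(T_deep − T_surf′) + β(S_deep − S_surf) = 0.
T_surf′ = T_deep − (β/α)·ΔS = 11.5 − (7.7 × 10⁻⁴/1.9 × 10⁻⁴)·(+0.21) = 10.649 °C.
Cooling required: 14.1 − (10.649) = 3.451 °C.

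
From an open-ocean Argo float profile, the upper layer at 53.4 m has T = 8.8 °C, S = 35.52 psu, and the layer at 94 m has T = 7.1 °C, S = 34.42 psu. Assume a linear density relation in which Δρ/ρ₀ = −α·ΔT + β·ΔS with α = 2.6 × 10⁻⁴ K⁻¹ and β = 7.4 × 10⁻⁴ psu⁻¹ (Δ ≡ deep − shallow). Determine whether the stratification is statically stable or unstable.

unstable

ΔT = 7.1 − 8.8 = -1.7 K and ΔS = 34.42 − 35.52 = -1.10 psu (deep − shallow).
−αΔT = 4.42 × 10⁻⁴; βΔS = -8.14 × 10⁻⁴; sum Δρ/ρ₀ = -3.72 × 10⁻⁴.
Δρ/ρ₀ < 0, so Δρ < 0: deeper water is lighter → statically unstable; the column would overturn.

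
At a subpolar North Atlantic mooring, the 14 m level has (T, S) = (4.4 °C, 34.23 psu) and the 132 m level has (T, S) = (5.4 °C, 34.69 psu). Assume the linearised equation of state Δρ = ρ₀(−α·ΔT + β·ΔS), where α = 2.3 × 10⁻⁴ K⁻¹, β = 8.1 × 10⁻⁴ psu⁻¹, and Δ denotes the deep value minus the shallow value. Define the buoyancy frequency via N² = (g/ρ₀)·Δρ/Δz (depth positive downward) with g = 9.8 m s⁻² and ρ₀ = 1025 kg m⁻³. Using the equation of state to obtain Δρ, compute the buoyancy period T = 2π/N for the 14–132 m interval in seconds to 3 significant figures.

ΔT = +1.0 K, ΔS = +0.46 psu (deep − shallow).
Δρ/ρ₀ = −αΔT + βΔS = -2.30 × 10⁻⁴ + 3.726 × 10⁻⁴ = 1.426 × 10⁻⁴, so Δρ ≈ 0.1462 kg m⁻³.
N² = (g/ρ₀)·Δρ/Δz = g·(Δρ/ρ₀)/Δz = 9.8 × 1.426 × 10⁻⁴ / 118 = 1.1843 × 10⁻⁵ s⁻².
N = √(1.1843 × 10⁻⁵) = 3.4414 × 10⁻³ rad s⁻¹ → T = 2π/N = 1.8258 × 10³ s ≈ 1.83 × 10³ s.

1.83 × 10³ s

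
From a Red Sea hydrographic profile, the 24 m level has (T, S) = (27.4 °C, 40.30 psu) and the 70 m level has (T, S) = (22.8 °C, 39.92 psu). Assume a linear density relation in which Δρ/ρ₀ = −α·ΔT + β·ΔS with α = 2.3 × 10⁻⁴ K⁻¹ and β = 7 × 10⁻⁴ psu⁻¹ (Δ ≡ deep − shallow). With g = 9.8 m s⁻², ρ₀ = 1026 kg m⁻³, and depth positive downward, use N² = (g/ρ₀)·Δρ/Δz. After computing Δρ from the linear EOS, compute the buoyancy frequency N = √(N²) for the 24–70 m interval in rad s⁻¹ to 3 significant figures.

ΔT = -4.6 K, ΔS = -0.38 psu (deep − shallow).
Δρ/ρ₀ = −αΔT + βΔS = 1.058 × 10⁻³ − 2.66 × 10⁻⁴ = 7.92 × 10⁻⁴, so Δρ ≈ 0.8126 kg m⁻³.
N² = (g/ρ₀)·Δρ/Δz = g·(Δρ/ρ₀)/Δz = 9.8 × 7.92 × 10⁻⁴ / 46 = 1.6873 × 10⁻⁴ s⁻².
N = √(1.6873 × 10⁻⁴) = 0.012990 rad s⁻¹ ≈ 0.0130 rad s⁻¹.

0.0130 rad s⁻¹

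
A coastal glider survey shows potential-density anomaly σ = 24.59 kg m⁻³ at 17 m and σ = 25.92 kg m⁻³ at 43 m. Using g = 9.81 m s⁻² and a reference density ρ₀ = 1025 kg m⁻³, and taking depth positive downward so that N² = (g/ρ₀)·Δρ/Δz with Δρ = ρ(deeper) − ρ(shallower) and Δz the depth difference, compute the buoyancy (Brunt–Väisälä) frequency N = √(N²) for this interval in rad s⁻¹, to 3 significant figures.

0.0221 rad s⁻¹

Δρ = 1025.92 − 1024.59 = 1.33 kg m⁻³ over Δz = 43 − 17 = 26 m.
N² = (9.81/1025) × (1.33/26) = 4.8958 × 10⁻⁴ s⁻².
N = √(4.8958 × 10⁻⁴) = 0.022126 rad s⁻¹ ≈ 0.0221 rad s⁻¹.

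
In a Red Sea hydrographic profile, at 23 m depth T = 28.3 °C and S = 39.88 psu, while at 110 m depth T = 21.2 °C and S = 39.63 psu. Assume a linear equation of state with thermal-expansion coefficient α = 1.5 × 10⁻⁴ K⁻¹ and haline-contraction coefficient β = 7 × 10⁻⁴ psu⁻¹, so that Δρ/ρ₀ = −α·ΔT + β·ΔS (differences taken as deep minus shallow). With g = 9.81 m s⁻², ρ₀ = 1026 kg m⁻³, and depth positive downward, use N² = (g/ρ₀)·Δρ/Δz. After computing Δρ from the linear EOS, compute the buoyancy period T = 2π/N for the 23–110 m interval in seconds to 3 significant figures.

ΔT = -7.1 K, ΔS = -0.25 psu (deep − shallow).
Δρ/ρ₀ = −αΔT + βΔS = 1.065 × 10⁻³ − 1.75 × 10⁻⁴ = 8.90 × 10⁻⁴, so Δρ ≈ 0.9131 kg m⁻³.
N² = (g/ρ₀)·Δρ/Δz = g·(Δρ/ρ₀)/Δz = 9.81 × 8.90 × 10⁻⁴ / 87 = 1.0036 × 10⁻⁴ s⁻².
N = √(1.0036 × 10⁻⁴) = 0.010018 rad s⁻¹ → T = 2π/N = 627.19 s ≈ 627 s.

627 s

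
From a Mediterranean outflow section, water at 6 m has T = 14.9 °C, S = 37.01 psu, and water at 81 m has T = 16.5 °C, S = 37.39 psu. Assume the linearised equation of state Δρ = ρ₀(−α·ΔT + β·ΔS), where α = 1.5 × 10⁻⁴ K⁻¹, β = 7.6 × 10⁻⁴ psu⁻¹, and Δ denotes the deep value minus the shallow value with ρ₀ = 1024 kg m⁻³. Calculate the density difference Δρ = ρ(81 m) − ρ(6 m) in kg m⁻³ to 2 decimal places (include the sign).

+0.05 kg m⁻³

ΔT = +1.6 K, ΔS = +0.38 psu (deep − shallow).
Δρ/ρ₀ = −(1.5 × 10⁻⁴)(+1.6) + (7.6 × 10⁻⁴)(+0.38) = 4.88 × 10⁻⁵.
Δρ = 1024 × (4.88 × 10⁻⁵) = +0.05 kg m⁻³.
Positive Δρ: denser below, stable.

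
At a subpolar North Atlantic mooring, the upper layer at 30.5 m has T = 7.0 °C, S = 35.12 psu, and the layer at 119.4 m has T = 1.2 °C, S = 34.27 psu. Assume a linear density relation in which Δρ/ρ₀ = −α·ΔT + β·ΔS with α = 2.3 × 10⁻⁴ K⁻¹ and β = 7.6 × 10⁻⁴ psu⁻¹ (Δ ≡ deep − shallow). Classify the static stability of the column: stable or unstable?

ΔT = 1.2 − 7.0 = -5.8 K and ΔS = 34.27 − 35.12 = -0.85 psu (deep − shallow).
−αΔT = 1.334 × 10⁻³; βΔS = -6.46 × 10⁻⁴; sum Δρ/ρ₀ = 6.88 × 10⁻⁴.
Δρ/ρ₀ > 0, so Δρ > 0: deeper water is denser → statically stable.

stable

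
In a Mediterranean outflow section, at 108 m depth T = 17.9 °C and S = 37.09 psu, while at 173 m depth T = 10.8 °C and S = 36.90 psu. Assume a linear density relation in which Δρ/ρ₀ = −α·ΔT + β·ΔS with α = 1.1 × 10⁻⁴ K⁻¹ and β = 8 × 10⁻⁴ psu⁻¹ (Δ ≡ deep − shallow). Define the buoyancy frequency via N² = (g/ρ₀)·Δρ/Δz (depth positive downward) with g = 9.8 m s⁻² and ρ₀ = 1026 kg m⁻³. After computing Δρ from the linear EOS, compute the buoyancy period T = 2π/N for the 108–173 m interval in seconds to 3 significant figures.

ΔT = -7.1 K, ΔS = -0.19 psu (deep − shallow).
Δρ/ρ₀ = −αΔT + βΔS = 7.81 × 10⁻⁴ − 1.52 × 10⁻⁴ = 6.29 × 10⁻⁴, so Δρ ≈ 0.6454 kg m⁻³.
N² = (g/ρ₀)·Δρ/Δz = g·(Δρ/ρ₀)/Δz = 9.8 × 6.29 × 10⁻⁴ / 65 = 9.4834 × 10⁻⁵ s⁻².
N = √(9.4834 × 10⁻⁵) = 9.7383 × 10⁻³ rad s⁻¹ → T = 2π/N = 645.20 s ≈ 645 s.

645 s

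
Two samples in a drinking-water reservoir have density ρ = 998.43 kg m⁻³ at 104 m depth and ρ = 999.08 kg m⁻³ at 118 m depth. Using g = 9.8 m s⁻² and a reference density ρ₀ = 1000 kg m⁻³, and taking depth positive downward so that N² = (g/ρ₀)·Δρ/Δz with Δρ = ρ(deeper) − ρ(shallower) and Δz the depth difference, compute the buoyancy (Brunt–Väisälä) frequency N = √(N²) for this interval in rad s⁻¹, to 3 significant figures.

Δρ = 999.08 − 998.43 = 0.65 kg m⁻³ over Δz = 118 − 104 = 14 m.
N² = (9.8/1000) × (0.65/14) = 4.5500 × 10⁻⁴ s⁻².
N = √(4.5500 × 10⁻⁴) = 0.021331 rad s⁻¹ ≈ 0.0213 rad s⁻¹.

0.0213 rad s⁻¹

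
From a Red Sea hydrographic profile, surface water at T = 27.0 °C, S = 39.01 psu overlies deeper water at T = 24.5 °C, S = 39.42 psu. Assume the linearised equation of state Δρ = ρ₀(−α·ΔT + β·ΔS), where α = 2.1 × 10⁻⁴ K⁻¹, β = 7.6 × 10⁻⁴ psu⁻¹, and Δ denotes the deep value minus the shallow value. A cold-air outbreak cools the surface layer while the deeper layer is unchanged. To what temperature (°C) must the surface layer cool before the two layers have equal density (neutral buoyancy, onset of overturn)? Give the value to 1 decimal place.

23.0 °C

Neutral buoyancy requires Δρ = 0, i.e. −α(T_deep − T_surf′) + β(S_deep − S_surf) = 0.
T_surf′ = T_deep − (β/α)·ΔS = 24.5 − (7.6 × 10⁻⁴/2.1 × 10⁻⁴)·(+0.41) = 23.016 °C.
Cooling required: 27.0 − (23.016) = 3.984 °C.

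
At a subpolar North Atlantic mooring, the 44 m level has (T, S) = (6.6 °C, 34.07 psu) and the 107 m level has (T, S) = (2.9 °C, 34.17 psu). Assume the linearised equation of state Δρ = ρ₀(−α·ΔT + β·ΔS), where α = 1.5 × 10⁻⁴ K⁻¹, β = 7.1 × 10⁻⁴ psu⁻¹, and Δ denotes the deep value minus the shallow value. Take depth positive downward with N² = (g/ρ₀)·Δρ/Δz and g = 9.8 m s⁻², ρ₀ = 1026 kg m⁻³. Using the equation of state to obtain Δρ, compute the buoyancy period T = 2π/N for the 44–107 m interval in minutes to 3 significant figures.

10.6 min

ΔT = -3.7 K, ΔS = +0.10 psu (deep − shallow).
Δρ/ρ₀ = −αΔT + βΔS = 5.55 × 10⁻⁴ + 7.10 × 10⁻⁵ = 6.26 × 10⁻⁴, so Δρ ≈ 0.6423 kg m⁻³.
N² = (g/ρ₀)·Δρ/Δz = g·(Δρ/ρ₀)/Δz = 9.8 × 6.26 × 10⁻⁴ / 63 = 9.7378 × 10⁻⁵ s⁻².
N = √(9.7378 × 10⁻⁵) = 9.8680 × 10⁻³ rad s⁻¹ → T = 2π/N = 636.72 s = 10.612 min ≈ 10.6 min.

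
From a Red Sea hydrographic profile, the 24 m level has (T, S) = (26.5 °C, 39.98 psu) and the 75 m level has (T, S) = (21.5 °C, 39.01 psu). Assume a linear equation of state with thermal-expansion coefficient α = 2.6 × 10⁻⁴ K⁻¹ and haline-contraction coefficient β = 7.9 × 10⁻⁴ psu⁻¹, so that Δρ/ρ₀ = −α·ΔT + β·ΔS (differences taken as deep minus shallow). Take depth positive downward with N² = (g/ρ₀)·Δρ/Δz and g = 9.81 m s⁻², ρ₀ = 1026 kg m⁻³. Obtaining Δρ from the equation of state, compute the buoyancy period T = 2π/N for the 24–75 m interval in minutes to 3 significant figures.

ΔT = -5.0 K, ΔS = -0.97 psu (deep − shallow).
Δρ/ρ₀ = −αΔT + βΔS = 1.30 × 10⁻³ − 7.663 × 10⁻⁴ = 5.337 × 10⁻⁴, so Δρ ≈ 0.5476 kg m⁻³.
N² = (g/ρ₀)·Δρ/Δz = g·(Δρ/ρ₀)/Δz = 9.81 × 5.337 × 10⁻⁴ / 51 = 1.0266 × 10⁻⁴ s⁻².
N = √(1.0266 × 10⁻⁴) = 0.010132 rad s⁻¹ → T = 2π/N = 620.13 s = 10.335 min ≈ 10.3 min.

10.3 min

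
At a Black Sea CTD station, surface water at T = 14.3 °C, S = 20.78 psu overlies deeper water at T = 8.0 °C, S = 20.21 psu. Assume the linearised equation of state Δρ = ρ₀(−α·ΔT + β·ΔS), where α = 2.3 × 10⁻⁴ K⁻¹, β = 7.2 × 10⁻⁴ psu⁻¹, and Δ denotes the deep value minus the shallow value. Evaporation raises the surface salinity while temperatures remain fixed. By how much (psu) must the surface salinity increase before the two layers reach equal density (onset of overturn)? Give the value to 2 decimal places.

Neutral buoyancy requires −α(T_deep − T_surf) + β(S_deep − S_surf′) = 0.
S_surf′ = S_deep − (α/β)·ΔT = 20.21 − (2.3 × 10⁻⁴/7.2 × 10⁻⁴)·(-6.3) = 22.2225 psu.
Increase required: 22.2225 − 20.78 = 1.4425 psu.

1.44 psu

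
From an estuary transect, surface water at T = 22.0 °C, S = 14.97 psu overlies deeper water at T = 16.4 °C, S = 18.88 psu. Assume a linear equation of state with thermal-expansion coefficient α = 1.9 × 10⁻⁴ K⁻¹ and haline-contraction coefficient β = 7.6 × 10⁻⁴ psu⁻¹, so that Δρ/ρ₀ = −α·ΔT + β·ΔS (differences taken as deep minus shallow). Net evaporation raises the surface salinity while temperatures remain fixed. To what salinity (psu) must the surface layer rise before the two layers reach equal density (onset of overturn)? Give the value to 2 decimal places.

20.28 psu

Neutral buoyancy requires −α(T_deep − T_surf) + β(S_deep − S_surf′) = 0.
S_surf′ = S_deep − (α/β)·ΔT = 18.88 − (1.9 × 10⁻⁴/7.6 × 10⁻⁴)·(-5.6) = 20.2800 psu.
Increase required: 20.2800 − 14.97 = 5.3100 psu.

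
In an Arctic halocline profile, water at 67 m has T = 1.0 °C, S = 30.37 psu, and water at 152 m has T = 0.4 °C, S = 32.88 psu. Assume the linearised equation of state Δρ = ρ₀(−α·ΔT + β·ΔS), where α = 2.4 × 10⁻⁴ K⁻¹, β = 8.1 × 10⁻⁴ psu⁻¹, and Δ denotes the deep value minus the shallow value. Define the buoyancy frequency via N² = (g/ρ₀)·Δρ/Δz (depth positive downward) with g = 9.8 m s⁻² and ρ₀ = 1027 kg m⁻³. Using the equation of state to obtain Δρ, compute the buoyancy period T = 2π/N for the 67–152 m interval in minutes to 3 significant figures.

6.61 min

ΔT = -0.6 K, ΔS = +2.51 psu (deep − shallow).
Δρ/ρ₀ = −αΔT + βΔS = 1.44 × 10⁻⁴ + 2.0331 × 10⁻³ = 2.1771 × 10⁻³, so Δρ ≈ 2.236 kg m⁻³.
N² = (g/ρ₀)·Δρ/Δz = g·(Δρ/ρ₀)/Δz = 9.8 × 2.1771 × 10⁻³ / 85 = 2.5101 × 10⁻⁴ s⁻².
N = √(2.5101 × 10⁻⁴) = 0.015843 rad s⁻¹ → T = 2π/N = 396.59 s = 6.6098 min ≈ 6.61 min.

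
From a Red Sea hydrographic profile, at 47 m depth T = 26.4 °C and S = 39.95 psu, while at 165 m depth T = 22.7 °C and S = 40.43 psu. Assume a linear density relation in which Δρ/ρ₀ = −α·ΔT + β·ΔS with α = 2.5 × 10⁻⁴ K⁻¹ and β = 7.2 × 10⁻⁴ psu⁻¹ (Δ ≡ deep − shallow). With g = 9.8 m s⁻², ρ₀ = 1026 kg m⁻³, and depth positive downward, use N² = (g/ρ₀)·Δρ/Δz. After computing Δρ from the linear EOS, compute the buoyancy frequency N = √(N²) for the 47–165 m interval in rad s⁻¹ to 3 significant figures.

ΔT = -3.7 K, ΔS = +0.48 psu (deep − shallow).
Δρ/ρ₀ = −αΔT + βΔS = 9.25 × 10⁻⁴ + 3.456 × 10⁻⁴ = 1.2706 × 10⁻³, so Δρ ≈ 1.304 kg m⁻³.
N² = (g/ρ₀)·Δρ/Δz = g·(Δρ/ρ₀)/Δz = 9.8 × 1.2706 × 10⁻³ / 118 = 1.0552 × 10⁻⁴ s⁻².
N = √(1.0552 × 10⁻⁴) = 0.010272 rad s⁻¹ ≈ 0.0103 rad s⁻¹.

0.0103 rad s⁻¹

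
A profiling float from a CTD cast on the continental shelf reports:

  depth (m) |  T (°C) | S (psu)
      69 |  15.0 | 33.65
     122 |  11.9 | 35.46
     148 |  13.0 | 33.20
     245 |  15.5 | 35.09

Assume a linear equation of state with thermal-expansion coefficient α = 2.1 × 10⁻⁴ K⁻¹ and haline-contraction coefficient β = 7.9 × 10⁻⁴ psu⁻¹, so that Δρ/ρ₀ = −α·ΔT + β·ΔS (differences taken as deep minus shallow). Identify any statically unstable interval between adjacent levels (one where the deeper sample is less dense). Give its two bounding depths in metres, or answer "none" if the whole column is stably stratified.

Evaluate Δρ/ρ₀ = −αΔT + βΔS across each adjacent pair:
  69–122 m: −αΔT+βΔS = −(2.1 × 10⁻⁴)(-3.1)+(7.9 × 10⁻⁴)(+1.81) = 2.1 × 10⁻³ → stable
  122–148 m: −αΔT+βΔS = −(2.1 × 10⁻⁴)(+1.1)+(7.9 × 10⁻⁴)(-2.26) = -2.0 × 10⁻³ → UNSTABLE
  148–245 m: −αΔT+βΔS = −(2.1 × 10⁻⁴)(+2.5)+(7.9 × 10⁻⁴)(+1.89) = 9.7 × 10⁻⁴ → stable
The 122–148 m interval has Δρ < 0: lighter water underlies denser water.

122–148 m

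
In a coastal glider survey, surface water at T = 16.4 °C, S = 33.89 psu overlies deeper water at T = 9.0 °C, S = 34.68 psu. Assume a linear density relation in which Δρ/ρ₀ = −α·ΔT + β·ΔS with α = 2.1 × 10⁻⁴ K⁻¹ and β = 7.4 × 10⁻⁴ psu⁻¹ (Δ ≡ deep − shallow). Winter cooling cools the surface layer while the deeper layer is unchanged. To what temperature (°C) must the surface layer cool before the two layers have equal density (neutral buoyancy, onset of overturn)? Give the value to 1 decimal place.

Neutral buoyancy requires Δρ = 0, i.e. −α(T_deep − T_surf′) + β(S_deep − S_surf) = 0.
T_surf′ = T_deep − (β/α)·ΔS = 9.0 − (7.4 × 10⁻⁴/2.1 × 10⁻⁴)·(+0.79) = 6.216 °C.
Cooling required: 16.4 − (6.216) = 10.184 °C.

6.2 °C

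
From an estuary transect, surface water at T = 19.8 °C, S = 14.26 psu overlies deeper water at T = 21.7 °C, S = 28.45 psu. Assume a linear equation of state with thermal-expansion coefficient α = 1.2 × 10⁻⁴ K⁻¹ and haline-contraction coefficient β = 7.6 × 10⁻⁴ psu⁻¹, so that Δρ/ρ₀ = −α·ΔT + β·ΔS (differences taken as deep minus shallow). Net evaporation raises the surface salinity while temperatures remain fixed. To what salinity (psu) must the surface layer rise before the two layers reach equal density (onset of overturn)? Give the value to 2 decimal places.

Neutral buoyancy requires −α(T_deep − T_surf) + β(S_deep − S_surf′) = 0.
S_surf′ = S_deep − (α/β)·ΔT = 28.45 − (1.2 × 10⁻⁴/7.6 × 10⁻⁴)·(+1.9) = 28.1500 psu.
Increase required: 28.1500 − 14.26 = 13.8900 psu.

28.15 psu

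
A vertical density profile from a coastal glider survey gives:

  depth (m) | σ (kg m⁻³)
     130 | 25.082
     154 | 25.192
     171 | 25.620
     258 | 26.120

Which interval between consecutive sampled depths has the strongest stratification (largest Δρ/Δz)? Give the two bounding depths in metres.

154–171 m

Compute the density gradient over each adjacent pair:
  130–154 m: Δρ/Δz = 0.110/24 = 4.6 × 10⁻³ kg m⁻⁴
  154–171 m: Δρ/Δz = 0.428/17 = 0.025 kg m⁻⁴
  171–258 m: Δρ/Δz = 0.500/87 = 5.7 × 10⁻³ kg m⁻⁴
The largest gradient is in the 154–171 m interval — the pycnocline.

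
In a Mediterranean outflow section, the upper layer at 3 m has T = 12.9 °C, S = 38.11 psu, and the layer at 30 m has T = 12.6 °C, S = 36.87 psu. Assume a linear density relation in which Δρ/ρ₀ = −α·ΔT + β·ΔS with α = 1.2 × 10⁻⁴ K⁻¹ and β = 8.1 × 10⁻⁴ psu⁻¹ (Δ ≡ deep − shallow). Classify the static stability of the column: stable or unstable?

ΔT = 12.6 − 12.9 = -0.3 K and ΔS = 36.87 − 38.11 = -1.24 psu (deep − shallow).
−αΔT = 3.60 × 10⁻⁵; βΔS = -1.0044 × 10⁻³; sum Δρ/ρ₀ = -9.684 × 10⁻⁴.
Δρ/ρ₀ < 0, so Δρ < 0: deeper water is lighter → statically unstable; the column would overturn.

unstable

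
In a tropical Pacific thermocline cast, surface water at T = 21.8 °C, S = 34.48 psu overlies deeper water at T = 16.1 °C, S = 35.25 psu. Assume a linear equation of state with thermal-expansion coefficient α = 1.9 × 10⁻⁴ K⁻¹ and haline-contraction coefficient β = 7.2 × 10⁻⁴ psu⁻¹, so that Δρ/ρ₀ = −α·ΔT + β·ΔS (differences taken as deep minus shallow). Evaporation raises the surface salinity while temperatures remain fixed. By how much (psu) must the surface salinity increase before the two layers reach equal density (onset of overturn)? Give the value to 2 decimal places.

2.27 psu

Neutral buoyancy requires −α(T_deep − T_surf) + β(S_deep − S_surf′) = 0.
S_surf′ = S_deep − (α/β)·ΔT = 35.25 − (1.9 × 10⁻⁴/7.2 × 10⁻⁴)·(-5.7) = 36.7542 psu.
Increase required: 36.7542 − 34.48 = 2.2742 psu.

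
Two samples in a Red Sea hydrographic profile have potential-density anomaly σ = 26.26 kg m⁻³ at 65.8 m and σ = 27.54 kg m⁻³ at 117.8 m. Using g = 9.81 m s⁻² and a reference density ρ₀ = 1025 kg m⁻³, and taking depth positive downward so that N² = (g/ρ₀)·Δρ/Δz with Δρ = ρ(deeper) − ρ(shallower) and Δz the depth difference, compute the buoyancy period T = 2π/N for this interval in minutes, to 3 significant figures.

6.82 min

Δρ = 1027.54 − 1026.26 = 1.28 kg m⁻³ over Δz = 117.8 − 65.8 = 52 m.
N² = (9.81/1025) × (1.28/52) = 2.3559 × 10⁻⁴ s⁻².
N = √(2.3559 × 10⁻⁴) = 0.015349 rad s⁻¹, so T = 2π/N = 409.35 s = 6.8225 min ≈ 6.82 min.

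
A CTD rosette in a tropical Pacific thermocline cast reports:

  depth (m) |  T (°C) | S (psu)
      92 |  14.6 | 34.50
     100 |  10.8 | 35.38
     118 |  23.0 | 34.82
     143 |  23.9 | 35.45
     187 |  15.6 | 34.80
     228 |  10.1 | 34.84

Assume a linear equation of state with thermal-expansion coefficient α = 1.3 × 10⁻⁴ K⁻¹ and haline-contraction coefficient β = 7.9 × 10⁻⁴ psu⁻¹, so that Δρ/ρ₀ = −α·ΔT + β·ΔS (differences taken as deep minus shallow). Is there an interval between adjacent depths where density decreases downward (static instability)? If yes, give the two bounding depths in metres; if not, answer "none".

100–118 m

Evaluate Δρ/ρ₀ = −αΔT + βΔS across each adjacent pair:
  92–100 m: −αΔT+βΔS = −(1.3 × 10⁻⁴)(-3.8)+(7.9 × 10⁻⁴)(+0.88) = 1.2 × 10⁻³ → stable
  100–118 m: −αΔT+βΔS = −(1.3 × 10⁻⁴)(+12.2)+(7.9 × 10⁻⁴)(-0.56) = -2.0 × 10⁻³ → UNSTABLE
  118–143 m: −αΔT+βΔS = −(1.3 × 10⁻⁴)(+0.9)+(7.9 × 10⁻⁴)(+0.63) = 3.8 × 10⁻⁴ → stable
  143–187 m: −αΔT+βΔS = −(1.3 × 10⁻⁴)(-8.3)+(7.9 × 10⁻⁴)(-0.65) = 5.7 × 10⁻⁴ → stable
  187–228 m: −αΔT+βΔS = −(1.3 × 10⁻⁴)(-5.5)+(7.9 × 10⁻⁴)(+0.04) = 7.5 × 10⁻⁴ → stable
The 100–118 m interval has Δρ < 0: lighter water underlies denser water.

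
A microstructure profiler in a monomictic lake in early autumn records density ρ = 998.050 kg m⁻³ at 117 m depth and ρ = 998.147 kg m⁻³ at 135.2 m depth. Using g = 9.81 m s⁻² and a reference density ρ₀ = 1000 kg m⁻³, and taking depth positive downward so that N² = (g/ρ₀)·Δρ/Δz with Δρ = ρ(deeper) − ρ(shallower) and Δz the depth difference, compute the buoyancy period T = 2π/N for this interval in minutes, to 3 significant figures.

14.5 min

Δρ = 998.147 − 998.050 = 0.097 kg m⁻³ over Δz = 135.2 − 117 = 18.2 m.
N² = (9.81/1000) × (0.097/18.2) = 5.2284 × 10⁻⁵ s⁻².
N = √(5.2284 × 10⁻⁵) = 7.2308 × 10⁻³ rad s⁻¹, so T = 2π/N = 868.95 s = 14.482 min ≈ 14.5 min.
Since Δρ > 0 the layer is stably stratified.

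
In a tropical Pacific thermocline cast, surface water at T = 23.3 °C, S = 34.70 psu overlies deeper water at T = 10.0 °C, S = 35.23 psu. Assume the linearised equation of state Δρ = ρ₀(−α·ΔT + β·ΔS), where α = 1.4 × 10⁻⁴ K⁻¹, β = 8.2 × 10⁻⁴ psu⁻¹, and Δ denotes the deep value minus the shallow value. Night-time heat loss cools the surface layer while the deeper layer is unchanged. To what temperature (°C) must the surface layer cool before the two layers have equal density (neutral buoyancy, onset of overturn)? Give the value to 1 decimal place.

6.9 °C

Neutral buoyancy requires Δρ = 0, i.e. −α(T_deep − T_surf′) + β(S_deep − S_surf) = 0.
T_surf′ = T_deep − (β/α)·ΔS = 10.0 − (8.2 × 10⁻⁴/1.4 × 10⁻⁴)·(+0.53) = 6.896 °C.
Cooling required: 23.3 − (6.896) = 16.404 °C.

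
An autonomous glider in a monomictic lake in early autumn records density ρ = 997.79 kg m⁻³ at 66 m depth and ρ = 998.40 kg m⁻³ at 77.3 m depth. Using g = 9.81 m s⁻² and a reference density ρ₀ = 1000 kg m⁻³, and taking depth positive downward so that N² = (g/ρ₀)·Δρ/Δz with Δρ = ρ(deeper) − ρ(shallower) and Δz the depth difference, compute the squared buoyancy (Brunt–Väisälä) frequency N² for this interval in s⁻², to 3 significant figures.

Δρ = 998.40 − 997.79 = 0.61 kg m⁻³ over Δz = 77.3 − 66 = 11.3 m.
N² = (9.81/1000) × (0.61/11.3) = 5.2957 × 10⁻⁴ s⁻² ≈ 5.30 × 10⁻⁴ s⁻².

5.30 × 10⁻⁴ s⁻²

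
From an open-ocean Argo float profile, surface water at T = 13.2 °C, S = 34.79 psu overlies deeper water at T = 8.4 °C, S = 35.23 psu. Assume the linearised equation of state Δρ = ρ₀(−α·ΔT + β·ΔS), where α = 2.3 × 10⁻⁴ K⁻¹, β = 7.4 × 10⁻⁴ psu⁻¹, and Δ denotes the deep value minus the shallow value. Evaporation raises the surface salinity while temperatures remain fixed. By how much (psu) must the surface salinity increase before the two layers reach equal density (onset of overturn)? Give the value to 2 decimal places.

Neutral buoyancy requires −α(T_deep − T_surf) + β(S_deep − S_surf′) = 0.
S_surf′ = S_deep − (α/β)·ΔT = 35.23 − (2.3 × 10⁻⁴/7.4 × 10⁻⁴)·(-4.8) = 36.7219 psu.
Increase required: 36.7219 − 34.79 = 1.9319 psu.

1.93 psu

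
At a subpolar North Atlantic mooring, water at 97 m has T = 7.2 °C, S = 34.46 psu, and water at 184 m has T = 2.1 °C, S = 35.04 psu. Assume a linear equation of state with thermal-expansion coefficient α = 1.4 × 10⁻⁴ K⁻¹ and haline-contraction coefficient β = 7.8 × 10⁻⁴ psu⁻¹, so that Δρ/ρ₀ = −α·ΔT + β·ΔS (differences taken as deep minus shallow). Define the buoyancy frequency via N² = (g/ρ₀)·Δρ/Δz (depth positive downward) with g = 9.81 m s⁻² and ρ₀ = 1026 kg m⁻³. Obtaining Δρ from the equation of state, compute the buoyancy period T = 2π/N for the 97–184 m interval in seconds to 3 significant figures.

548 s

ΔT = -5.1 K, ΔS = +0.58 psu (deep − shallow).
Δρ/ρ₀ = −αΔT + βΔS = 7.14 × 10⁻⁴ + 4.524 × 10⁻⁴ = 1.1664 × 10⁻³, so Δρ ≈ 1.197 kg m⁻³.
N² = (g/ρ₀)·Δρ/Δz = g·(Δρ/ρ₀)/Δz = 9.81 × 1.1664 × 10⁻³ / 87 = 1.3152 × 10⁻⁴ s⁻².
N = √(1.3152 × 10⁻⁴) = 0.011468 rad s⁻¹ → T = 2π/N = 547.89 s ≈ 548 s.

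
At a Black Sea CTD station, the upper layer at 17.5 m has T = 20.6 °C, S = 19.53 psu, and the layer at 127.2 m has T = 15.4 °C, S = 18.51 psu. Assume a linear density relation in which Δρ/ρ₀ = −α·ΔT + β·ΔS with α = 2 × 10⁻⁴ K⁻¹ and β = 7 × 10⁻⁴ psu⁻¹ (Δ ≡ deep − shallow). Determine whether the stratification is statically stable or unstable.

stable

ΔT = 15.4 − 20.6 = -5.2 K and ΔS = 18.51 − 19.53 = -1.02 psu (deep − shallow).
−αΔT = 1.04 × 10⁻³; βΔS = -7.14 × 10⁻⁴; sum Δρ/ρ₀ = 3.26 × 10⁻⁴.
Δρ/ρ₀ > 0, so Δρ > 0: deeper water is denser → statically stable.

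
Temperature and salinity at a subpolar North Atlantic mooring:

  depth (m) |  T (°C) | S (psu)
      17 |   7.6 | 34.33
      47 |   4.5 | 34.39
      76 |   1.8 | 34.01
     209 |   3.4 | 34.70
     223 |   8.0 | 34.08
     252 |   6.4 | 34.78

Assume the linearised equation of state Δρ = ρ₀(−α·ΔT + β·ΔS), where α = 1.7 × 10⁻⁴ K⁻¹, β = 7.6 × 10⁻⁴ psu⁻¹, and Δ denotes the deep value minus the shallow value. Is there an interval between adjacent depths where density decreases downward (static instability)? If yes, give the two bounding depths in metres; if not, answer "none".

209–223 m

Evaluate Δρ/ρ₀ = −αΔT + βΔS across each adjacent pair:
  17–47 m: −αΔT+βΔS = −(1.7 × 10⁻⁴)(-3.1)+(7.6 × 10⁻⁴)(+0.06) = 5.7 × 10⁻⁴ → stable
  47–76 m: −αΔT+βΔS = −(1.7 × 10⁻⁴)(-2.7)+(7.6 × 10⁻⁴)(-0.38) = 1.7 × 10⁻⁴ → stable
  76–209 m: −αΔT+βΔS = −(1.7 × 10⁻⁴)(+1.6)+(7.6 × 10⁻⁴)(+0.69) = 2.5 × 10⁻⁴ → stable
  209–223 m: −αΔT+βΔS = −(1.7 × 10⁻⁴)(+4.6)+(7.6 × 10⁻⁴)(-0.62) = -1.3 × 10⁻³ → UNSTABLE
  223–252 m: −αΔT+βΔS = −(1.7 × 10⁻⁴)(-1.6)+(7.6 × 10⁻⁴)(+0.70) = 8.0 × 10⁻⁴ → stable
The 209–223 m interval has Δρ < 0: lighter water underlies denser water.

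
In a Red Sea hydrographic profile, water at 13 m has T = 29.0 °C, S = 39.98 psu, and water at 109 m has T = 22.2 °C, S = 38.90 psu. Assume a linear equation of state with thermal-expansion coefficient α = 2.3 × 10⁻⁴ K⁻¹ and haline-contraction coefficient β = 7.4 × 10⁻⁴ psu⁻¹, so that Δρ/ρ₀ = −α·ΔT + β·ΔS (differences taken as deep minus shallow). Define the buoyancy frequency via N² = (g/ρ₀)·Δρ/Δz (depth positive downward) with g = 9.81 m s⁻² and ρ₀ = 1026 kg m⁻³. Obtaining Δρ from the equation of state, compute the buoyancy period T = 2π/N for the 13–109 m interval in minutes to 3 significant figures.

11.8 min

ΔT = -6.8 K, ΔS = -1.08 psu (deep − shallow).
Δρ/ρ₀ = −αΔT + βΔS = 1.564 × 10⁻³ − 7.992 × 10⁻⁴ = 7.648 × 10⁻⁴, so Δρ ≈ 0.7847 kg m⁻³.
N² = (g/ρ₀)·Δρ/Δz = g·(Δρ/ρ₀)/Δz = 9.81 × 7.648 × 10⁻⁴ / 96 = 7.8153 × 10⁻⁵ s⁻².
N = √(7.8153 × 10⁻⁵) = 8.8404 × 10⁻³ rad s⁻¹ → T = 2π/N = 710.74 s = 11.846 min ≈ 11.8 min.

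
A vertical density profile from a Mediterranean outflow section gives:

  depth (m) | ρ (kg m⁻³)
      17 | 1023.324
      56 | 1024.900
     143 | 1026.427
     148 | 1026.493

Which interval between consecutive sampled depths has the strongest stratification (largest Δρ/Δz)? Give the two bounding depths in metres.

Compute the density gradient over each adjacent pair:
  17–56 m: Δρ/Δz = 1.576/39 = 0.040 kg m⁻⁴
  56–143 m: Δρ/Δz = 1.527/87 = 0.018 kg m⁻⁴
  143–148 m: Δρ/Δz = 0.066/5 = 0.013 kg m⁻⁴
The largest gradient is in the 17–56 m interval — the pycnocline.

17–56 m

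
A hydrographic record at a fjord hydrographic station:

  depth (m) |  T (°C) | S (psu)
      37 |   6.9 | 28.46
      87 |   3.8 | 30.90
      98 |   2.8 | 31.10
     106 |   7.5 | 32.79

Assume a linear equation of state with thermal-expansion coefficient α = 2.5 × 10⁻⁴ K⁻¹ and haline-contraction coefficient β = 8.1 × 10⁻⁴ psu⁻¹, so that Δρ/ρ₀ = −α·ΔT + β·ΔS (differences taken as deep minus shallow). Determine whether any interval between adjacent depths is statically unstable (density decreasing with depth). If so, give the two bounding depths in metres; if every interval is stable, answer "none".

Evaluate Δρ/ρ₀ = −αΔT + βΔS across each adjacent pair:
  37–87 m: −αΔT+βΔS = −(2.5 × 10⁻⁴)(-3.1)+(8.1 × 10⁻⁴)(+2.44) = 2.8 × 10⁻³ → stable
  87–98 m: −αΔT+βΔS = −(2.5 × 10⁻⁴)(-1.0)+(8.1 × 10⁻⁴)(+0.20) = 4.1 × 10⁻⁴ → stable
  98–106 m: −αΔT+βΔS = −(2.5 × 10⁻⁴)(+4.7)+(8.1 × 10⁻⁴)(+1.69) = 1.9 × 10⁻⁴ → stable
Every interval has Δρ > 0: the column is stably stratified throughout.

none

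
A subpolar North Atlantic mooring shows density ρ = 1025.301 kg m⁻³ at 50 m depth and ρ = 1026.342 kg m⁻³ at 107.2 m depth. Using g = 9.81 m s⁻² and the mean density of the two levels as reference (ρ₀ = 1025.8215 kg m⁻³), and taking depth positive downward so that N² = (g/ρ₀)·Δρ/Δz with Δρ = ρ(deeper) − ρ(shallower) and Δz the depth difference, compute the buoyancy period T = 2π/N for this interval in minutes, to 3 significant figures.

Δρ = 1026.342 − 1025.301 = 1.041 kg m⁻³ over Δz = 107.2 − 50 = 57.2 m.
N² = (9.81/1025.8215) × (1.041/57.2) = 1.7404 × 10⁻⁴ s⁻².
N = √(1.7404 × 10⁻⁴) = 0.013192 rad s⁻¹, so T = 2π/N = 476.29 s = 7.9382 min ≈ 7.94 min.

7.94 min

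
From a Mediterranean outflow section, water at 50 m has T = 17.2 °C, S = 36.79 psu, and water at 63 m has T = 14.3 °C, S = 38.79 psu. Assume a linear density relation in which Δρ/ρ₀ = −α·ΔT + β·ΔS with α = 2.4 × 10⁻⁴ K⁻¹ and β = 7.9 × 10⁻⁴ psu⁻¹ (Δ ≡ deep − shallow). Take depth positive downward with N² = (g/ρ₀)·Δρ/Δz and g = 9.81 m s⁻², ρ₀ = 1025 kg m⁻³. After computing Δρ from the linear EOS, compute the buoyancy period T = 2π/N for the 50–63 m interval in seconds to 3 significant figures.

ΔT = -2.9 K, ΔS = +2.00 psu (deep − shallow).
Δρ/ρ₀ = −αΔT + βΔS = 6.96 × 10⁻⁴ + 1.58 × 10⁻³ = 2.276 × 10⁻³, so Δρ ≈ 2.333 kg m⁻³.
N² = (g/ρ₀)·Δρ/Δz = g·(Δρ/ρ₀)/Δz = 9.81 × 2.276 × 10⁻³ / 13 = 1.7175 × 10⁻³ s⁻².
N = √(1.7175 × 10⁻³) = 0.041443 rad s⁻¹ → T = 2π/N = 151.61 s ≈ 152 s.

152 s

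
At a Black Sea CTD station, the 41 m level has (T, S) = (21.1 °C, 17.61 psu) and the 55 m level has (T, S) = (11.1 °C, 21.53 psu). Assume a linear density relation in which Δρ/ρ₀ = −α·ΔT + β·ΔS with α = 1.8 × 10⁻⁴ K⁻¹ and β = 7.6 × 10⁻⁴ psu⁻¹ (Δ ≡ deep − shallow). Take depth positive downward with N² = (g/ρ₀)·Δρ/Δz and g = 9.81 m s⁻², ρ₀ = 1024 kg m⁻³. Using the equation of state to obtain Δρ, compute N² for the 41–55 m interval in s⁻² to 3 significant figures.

3.35 × 10⁻³ s⁻²

ΔT = -10.0 K, ΔS = +3.92 psu (deep − shallow).
Δρ/ρ₀ = −αΔT + βΔS = 1.80 × 10⁻³ + 2.9792 × 10⁻³ = 4.7792 × 10⁻³, so Δρ ≈ 4.894 kg m⁻³.
N² = (g/ρ₀)·Δρ/Δz = g·(Δρ/ρ₀)/Δz = 9.81 × 4.7792 × 10⁻³ / 14 = 3.3489 × 10⁻³ s⁻² ≈ 3.35 × 10⁻³ s⁻².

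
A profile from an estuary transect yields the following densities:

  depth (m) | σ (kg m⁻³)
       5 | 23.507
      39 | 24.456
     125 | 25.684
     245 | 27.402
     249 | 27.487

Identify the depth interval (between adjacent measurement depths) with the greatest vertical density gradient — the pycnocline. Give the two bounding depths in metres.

Compute the density gradient over each adjacent pair:
  5–39 m: Δρ/Δz = 0.949/34 = 0.028 kg m⁻⁴
  39–125 m: Δρ/Δz = 1.228/86 = 0.014 kg m⁻⁴
  125–245 m: Δρ/Δz = 1.718/120 = 0.014 kg m⁻⁴
  245–249 m: Δρ/Δz = 0.085/4 = 0.021 kg m⁻⁴
The largest gradient is in the 5–39 m interval — the pycnocline.

5–39 m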